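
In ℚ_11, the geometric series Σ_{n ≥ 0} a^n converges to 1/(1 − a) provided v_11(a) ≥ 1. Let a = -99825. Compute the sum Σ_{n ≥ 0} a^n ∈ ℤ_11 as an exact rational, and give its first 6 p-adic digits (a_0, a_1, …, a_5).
Σ a^n = 1/(1 − a) = 1/99826;  first 6 digits = (1, 0, 0, 2, 4, 10)

v_11(a) = 3 ≥ 1, so the series converges in ℤ_11 to 1/(1 − a) = 1/(1 − (-99825)) = 1/99826. Expand this rational in ℤ_11: compute digits iteratively via d_i = x_i mod 11, x_{i+1} = (x_i − d_i)/11. The first 6 digits are (1, 0, 0, 2, 4, 10).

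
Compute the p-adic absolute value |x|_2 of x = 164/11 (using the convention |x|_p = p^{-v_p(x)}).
|164/11|_2 = 1/4

Step 1 — compute v_2(x) by factoring powers of 2 out of the numerator and denominator: v_2(164/11) = 2. Step 2 — apply |x|_p = p^{-v_p(x)} = 2^{-2} = 1/4.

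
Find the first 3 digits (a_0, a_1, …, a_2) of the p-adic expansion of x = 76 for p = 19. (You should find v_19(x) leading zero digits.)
(a_0, …, a_2) = (0, 4, 0)

v_19(76) = 1, so a_0 = ... = a_0 = 0. Factor out: x = 19^1 · u with u = 4 a unit in ℤ_19. Expand u iteratively via a_{v+i} = u_i mod 19, u_{i+1} = (u_i − a_{v+i})/19:
  u_0 = 4;  a_1 = 4;  u_1 = (u_0 − 4)/19 = 0
  u_1 = 0;  a_2 = 0;  u_2 = (u_1 − 0)/19 = 0
Digits: (0, 4, 0).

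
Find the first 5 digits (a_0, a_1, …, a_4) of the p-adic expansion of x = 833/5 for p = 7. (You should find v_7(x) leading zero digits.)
(a_0, …, a_4) = (0, 0, 2, 3, 1)

v_7(833/5) = 2, so a_0 = ... = a_1 = 0. Factor out: x = 7^2 · u with u = 17/5 a unit in ℤ_7. Expand u iteratively via a_{v+i} = u_i mod 7, u_{i+1} = (u_i − a_{v+i})/7:
  u_0 = 17/5;  a_2 = 2;  u_1 = (u_0 − 2)/7 = 1/5
  u_1 = 1/5;  a_3 = 3;  u_2 = (u_1 − 3)/7 = -2/5
  u_2 = -2/5;  a_4 = 1;  u_3 = (u_2 − 1)/7 = -1/5
Digits: (0, 0, 2, 3, 1).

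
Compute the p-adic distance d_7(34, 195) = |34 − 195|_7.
d_7(34, 195) = 1/7

Step 1 — x − y = 34 − 195 = -161. Step 2 — v_7(-161) = 1 (factor: -161 = −(7^1 · 23); the sign does not affect v_p). Step 3 — |x − y|_7 = 7^{-1} = 1/7.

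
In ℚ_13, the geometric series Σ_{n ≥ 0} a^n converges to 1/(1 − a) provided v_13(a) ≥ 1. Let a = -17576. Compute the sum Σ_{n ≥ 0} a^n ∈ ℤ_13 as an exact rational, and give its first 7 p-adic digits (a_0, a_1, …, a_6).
Σ a^n = 1/(1 − a) = 1/17577;  first 7 digits = (1, 0, 0, 5, 12, 12, 11)

v_13(a) = 3 ≥ 1, so the series converges in ℤ_13 to 1/(1 − a) = 1/(1 − (-17576)) = 1/17577. Expand this rational in ℤ_13: compute digits iteratively via d_i = x_i mod 13, x_{i+1} = (x_i − d_i)/13. The first 7 digits are (1, 0, 0, 5, 12, 12, 11).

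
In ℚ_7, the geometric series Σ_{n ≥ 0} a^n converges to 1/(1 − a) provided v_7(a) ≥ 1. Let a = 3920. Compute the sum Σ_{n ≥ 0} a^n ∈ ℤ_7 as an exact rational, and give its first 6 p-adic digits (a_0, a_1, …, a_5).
Σ a^n = 1/(1 − a) = -1/3919;  first 6 digits = (1, 0, 3, 4, 3, 4)

v_7(a) = 2 ≥ 1, so the series converges in ℤ_7 to 1/(1 − a) = 1/(1 − 3920) = -1/3919. Expand this rational in ℤ_7: compute digits iteratively via d_i = x_i mod 7, x_{i+1} = (x_i − d_i)/7. The first 6 digits are (1, 0, 3, 4, 3, 4).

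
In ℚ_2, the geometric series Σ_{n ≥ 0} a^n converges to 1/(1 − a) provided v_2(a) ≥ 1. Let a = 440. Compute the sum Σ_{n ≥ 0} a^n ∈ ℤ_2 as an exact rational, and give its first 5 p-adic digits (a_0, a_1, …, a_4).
Σ a^n = 1/(1 − a) = -1/439;  first 5 digits = (1, 0, 0, 1, 1)

v_2(a) = 3 ≥ 1, so the series converges in ℤ_2 to 1/(1 − a) = 1/(1 − 440) = -1/439. Expand this rational in ℤ_2: compute digits iteratively via d_i = x_i mod 2, x_{i+1} = (x_i − d_i)/2. The first 5 digits are (1, 0, 0, 1, 1).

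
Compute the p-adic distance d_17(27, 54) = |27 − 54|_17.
d_17(27, 54) = 1

Step 1 — x − y = 27 − 54 = -27. Step 2 — v_17(-27) = 0 (factor: -27 = −(17^0 · 27); the sign does not affect v_p). Step 3 — |x − y|_17 = 17^{0} = 1.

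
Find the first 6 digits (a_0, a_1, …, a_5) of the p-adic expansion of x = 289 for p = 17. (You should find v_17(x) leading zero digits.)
(a_0, …, a_5) = (0, 0, 1, 0, 0, 0)

v_17(289) = 2, so a_0 = ... = a_1 = 0. Factor out: x = 17^2 · u with u = 1 a unit in ℤ_17. Expand u iteratively via a_{v+i} = u_i mod 17, u_{i+1} = (u_i − a_{v+i})/17:
  u_0 = 1;  a_2 = 1;  u_1 = (u_0 − 1)/17 = 0
  u_1 = 0;  a_3 = 0;  u_2 = (u_1 − 0)/17 = 0
  u_2 = 0;  a_4 = 0;  u_3 = (u_2 − 0)/17 = 0
  u_3 = 0;  a_5 = 0;  u_4 = (u_3 − 0)/17 = 0
Digits: (0, 0, 1, 0, 0, 0).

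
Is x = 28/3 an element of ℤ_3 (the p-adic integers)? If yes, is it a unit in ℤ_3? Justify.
x ∉ ℤ_3 (v_3(x) = -1 < 0)

ℤ_3 = {x ∈ ℚ_3 : v_3(x) ≥ 0} and ℤ_3^× = {x ∈ ℤ_3 : v_3(x) = 0}. Here v_3(28/3) = v_3(num) − v_3(den) = -1; compare against these criteria.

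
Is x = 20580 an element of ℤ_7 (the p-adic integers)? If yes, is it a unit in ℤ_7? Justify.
x ∈ ℤ_7 but not a unit; v_7(x) = 3 > 0

ℤ_7 = {x ∈ ℚ_7 : v_7(x) ≥ 0} and ℤ_7^× = {x ∈ ℤ_7 : v_7(x) = 0}. Here v_7(20580) = v_7(num) − v_7(den) = 3; compare against these criteria.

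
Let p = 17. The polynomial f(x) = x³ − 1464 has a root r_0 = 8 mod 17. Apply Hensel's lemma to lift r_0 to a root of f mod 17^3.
r_2 = 4071 (mod 4913)

Hensel: r_{i+1} = r_i − f(r_i)/f′(r_i) mod 17^{i+2}, where f′(x) = 3x². Iterate:
  r_0 = 8 (mod 17)
  r_1 = 25 (mod 289)
  r_2 = 4071 (mod 4913)
Final: r = 4071 with f(r) ≡ 0 mod 17^3.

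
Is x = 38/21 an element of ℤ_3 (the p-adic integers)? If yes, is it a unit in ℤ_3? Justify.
x ∉ ℤ_3 (v_3(x) = -1 < 0)

ℤ_3 = {x ∈ ℚ_3 : v_3(x) ≥ 0} and ℤ_3^× = {x ∈ ℤ_3 : v_3(x) = 0}. Here v_3(38/21) = v_3(num) − v_3(den) = -1; compare against these criteria.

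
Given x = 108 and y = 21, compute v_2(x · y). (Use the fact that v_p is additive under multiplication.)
v_2(2268) = 2

v_p(x) = 2 (factor: 108 = 2^2 · 27); v_p(y) = 0 (factor: 21 = 2^0 · 21). Additivity: v_p(xy) = v_p(x) + v_p(y) = 2 + 0 = 2. (Direct check: xy = 2268 = 2^2 · (567).)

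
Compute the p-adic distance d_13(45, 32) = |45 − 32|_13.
d_13(45, 32) = 1/13

Step 1 — x − y = 45 − 32 = 13. Step 2 — v_13(13) = 1 (factor: 13 = (13^1 · 1); the sign does not affect v_p). Step 3 — |x − y|_13 = 13^{-1} = 1/13.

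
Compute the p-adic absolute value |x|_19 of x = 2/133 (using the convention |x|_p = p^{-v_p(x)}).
|2/133|_19 = 19

Step 1 — compute v_19(x) by factoring powers of 19 out of the numerator and denominator: v_19(2/133) = -1. Step 2 — apply |x|_p = p^{-v_p(x)} = 19^{1} = 19.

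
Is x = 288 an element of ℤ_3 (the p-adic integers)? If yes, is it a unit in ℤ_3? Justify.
x ∈ ℤ_3 but not a unit; v_3(x) = 2 > 0

ℤ_3 = {x ∈ ℚ_3 : v_3(x) ≥ 0} and ℤ_3^× = {x ∈ ℤ_3 : v_3(x) = 0}. Here v_3(288) = v_3(num) − v_3(den) = 2; compare against these criteria.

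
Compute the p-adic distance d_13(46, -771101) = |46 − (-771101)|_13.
d_13(46, -771101) = 1/28561

Step 1 — x − y = 46 − (-771101) = 771147. Step 2 — v_13(771147) = 4 (factor: 771147 = (13^4 · 27); the sign does not affect v_p). Step 3 — |x − y|_13 = 13^{-4} = 1/28561.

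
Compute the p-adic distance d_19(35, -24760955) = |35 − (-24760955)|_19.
d_19(35, -24760955) = 1/2476099

Step 1 — x − y = 35 − (-24760955) = 24760990. Step 2 — v_19(24760990) = 5 (factor: 24760990 = (19^5 · 10); the sign does not affect v_p). Step 3 — |x − y|_19 = 19^{-5} = 1/2476099.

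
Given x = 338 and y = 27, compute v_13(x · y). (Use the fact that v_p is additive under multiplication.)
v_13(9126) = 2

v_p(x) = 2 (factor: 338 = 13^2 · 2); v_p(y) = 0 (factor: 27 = 13^0 · 27). Additivity: v_p(xy) = v_p(x) + v_p(y) = 2 + 0 = 2. (Direct check: xy = 9126 = 13^2 · (54).)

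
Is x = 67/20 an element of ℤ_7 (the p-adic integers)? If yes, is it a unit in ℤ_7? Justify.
x ∈ ℤ_7^× (unit); v_7(x) = 0

ℤ_7 = {x ∈ ℚ_7 : v_7(x) ≥ 0} and ℤ_7^× = {x ∈ ℤ_7 : v_7(x) = 0}. Here v_7(67/20) = v_7(num) − v_7(den) = 0; compare against these criteria.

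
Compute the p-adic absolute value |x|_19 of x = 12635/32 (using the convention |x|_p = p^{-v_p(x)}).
|12635/32|_19 = 1/361

Step 1 — compute v_19(x) by factoring powers of 19 out of the numerator and denominator: v_19(12635/32) = 2. Step 2 — apply |x|_p = p^{-v_p(x)} = 19^{-2} = 1/361.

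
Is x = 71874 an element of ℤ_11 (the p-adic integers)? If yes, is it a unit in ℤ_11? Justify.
x ∈ ℤ_11 but not a unit; v_11(x) = 3 > 0

ℤ_11 = {x ∈ ℚ_11 : v_11(x) ≥ 0} and ℤ_11^× = {x ∈ ℤ_11 : v_11(x) = 0}. Here v_11(71874) = v_11(num) − v_11(den) = 3; compare against these criteria.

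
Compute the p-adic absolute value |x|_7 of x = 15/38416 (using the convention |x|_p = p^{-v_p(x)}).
|15/38416|_7 = 2401

Step 1 — compute v_7(x) by factoring powers of 7 out of the numerator and denominator: v_7(15/38416) = -4. Step 2 — apply |x|_p = p^{-v_p(x)} = 7^{4} = 2401.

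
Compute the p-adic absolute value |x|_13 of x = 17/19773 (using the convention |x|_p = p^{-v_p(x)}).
|17/19773|_13 = 2197

Step 1 — compute v_13(x) by factoring powers of 13 out of the numerator and denominator: v_13(17/19773) = -3. Step 2 — apply |x|_p = p^{-v_p(x)} = 13^{3} = 2197.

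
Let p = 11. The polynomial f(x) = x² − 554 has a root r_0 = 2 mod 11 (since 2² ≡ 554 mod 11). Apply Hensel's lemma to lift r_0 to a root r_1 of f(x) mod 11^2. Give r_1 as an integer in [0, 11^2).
r_1 = 79 (mod 121)

Hensel's recurrence: r_{i+1} = r_i − f(r_i)·(f′(r_i))^{-1} mod 11^{i+2}, with f′(x) = 2x. Iterate:
  r_0 = 2 (mod 11)
  r_1 = 79 (mod 121)
Final: r_1 = 79, and one checks f(r_1) ≡ 0 mod 11^2.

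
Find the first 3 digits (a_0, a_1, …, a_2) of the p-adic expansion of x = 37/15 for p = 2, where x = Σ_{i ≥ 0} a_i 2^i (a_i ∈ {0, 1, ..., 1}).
(a_0, …, a_2) = (1, 1, 0)

v_2(37/15) = 0 (numerator and denominator both coprime to 2), so x ∈ ℤ_2^×. Compute digits iteratively via a_i = x_i mod 2, x_{i+1} = (x_i − a_i)/2, with x_0 = x:
  x_0 = 37/15;  a_0 = 1;  x_1 = (x_0 − 1)/2 = 11/15
  x_1 = 11/15;  a_1 = 1;  x_2 = (x_1 − 1)/2 = -2/15
  x_2 = -2/15;  a_2 = 0;  x_3 = (x_2 − 0)/2 = -1/15
Digits: (1, 1, 0).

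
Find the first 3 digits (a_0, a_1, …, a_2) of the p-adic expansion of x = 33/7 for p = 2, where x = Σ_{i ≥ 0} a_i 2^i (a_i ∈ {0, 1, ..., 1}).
(a_0, …, a_2) = (1, 1, 1)

v_2(33/7) = 0 (numerator and denominator both coprime to 2), so x ∈ ℤ_2^×. Compute digits iteratively via a_i = x_i mod 2, x_{i+1} = (x_i − a_i)/2, with x_0 = x:
  x_0 = 33/7;  a_0 = 1;  x_1 = (x_0 − 1)/2 = 13/7
  x_1 = 13/7;  a_1 = 1;  x_2 = (x_1 − 1)/2 = 3/7
  x_2 = 3/7;  a_2 = 1;  x_3 = (x_2 − 1)/2 = -2/7
Digits: (1, 1, 1).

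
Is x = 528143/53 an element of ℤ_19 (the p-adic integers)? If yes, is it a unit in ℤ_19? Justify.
x ∈ ℤ_19 but not a unit; v_19(x) = 3 > 0

ℤ_19 = {x ∈ ℚ_19 : v_19(x) ≥ 0} and ℤ_19^× = {x ∈ ℤ_19 : v_19(x) = 0}. Here v_19(528143/53) = v_19(num) − v_19(den) = 3; compare against these criteria.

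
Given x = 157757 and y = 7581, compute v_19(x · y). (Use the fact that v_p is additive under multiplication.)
v_19(1195955817) = 5

v_p(x) = 3 (factor: 157757 = 19^3 · 23); v_p(y) = 2 (factor: 7581 = 19^2 · 21). Additivity: v_p(xy) = v_p(x) + v_p(y) = 3 + 2 = 5. (Direct check: xy = 1195955817 = 19^5 · (483).)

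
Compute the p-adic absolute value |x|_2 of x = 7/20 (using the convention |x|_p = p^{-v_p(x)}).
|7/20|_2 = 4

Step 1 — compute v_2(x) by factoring powers of 2 out of the numerator and denominator: v_2(7/20) = -2. Step 2 — apply |x|_p = p^{-v_p(x)} = 2^{2} = 4.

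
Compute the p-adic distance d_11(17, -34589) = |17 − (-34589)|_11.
d_11(17, -34589) = 1/1331

Step 1 — x − y = 17 − (-34589) = 34606. Step 2 — v_11(34606) = 3 (factor: 34606 = (11^3 · 26); the sign does not affect v_p). Step 3 — |x − y|_11 = 11^{-3} = 1/1331.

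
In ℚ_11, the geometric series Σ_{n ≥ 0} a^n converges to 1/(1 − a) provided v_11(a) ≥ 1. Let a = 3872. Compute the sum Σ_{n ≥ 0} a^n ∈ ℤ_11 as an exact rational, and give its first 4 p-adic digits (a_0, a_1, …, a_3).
Σ a^n = 1/(1 − a) = -1/3871;  first 4 digits = (1, 0, 10, 2)

v_11(a) = 2 ≥ 1, so the series converges in ℤ_11 to 1/(1 − a) = 1/(1 − 3872) = -1/3871. Expand this rational in ℤ_11: compute digits iteratively via d_i = x_i mod 11, x_{i+1} = (x_i − d_i)/11. The first 4 digits are (1, 0, 10, 2).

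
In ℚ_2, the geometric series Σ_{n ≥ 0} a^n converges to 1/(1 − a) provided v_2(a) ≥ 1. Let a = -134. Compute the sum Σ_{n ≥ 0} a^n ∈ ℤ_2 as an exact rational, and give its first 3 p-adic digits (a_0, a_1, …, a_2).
Σ a^n = 1/(1 − a) = 1/135;  first 3 digits = (1, 1, 1)

v_2(a) = 1 ≥ 1, so the series converges in ℤ_2 to 1/(1 − a) = 1/(1 − (-134)) = 1/135. Expand this rational in ℤ_2: compute digits iteratively via d_i = x_i mod 2, x_{i+1} = (x_i − d_i)/2. The first 3 digits are (1, 1, 1).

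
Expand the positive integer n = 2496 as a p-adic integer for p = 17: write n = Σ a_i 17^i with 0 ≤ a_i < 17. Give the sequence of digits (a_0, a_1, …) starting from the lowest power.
(a_0, a_1, …) = (14, 10, 8)

Repeated division by 17 gives the digits low-to-high: 2496 = 14 + 10·17^1 + 8·17^2. Digit sequence: (14, 10, 8).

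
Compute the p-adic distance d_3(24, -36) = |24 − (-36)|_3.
d_3(24, -36) = 1/3

Step 1 — x − y = 24 − (-36) = 60. Step 2 — v_3(60) = 1 (factor: 60 = (3^1 · 20); the sign does not affect v_p). Step 3 — |x − y|_3 = 3^{-1} = 1/3.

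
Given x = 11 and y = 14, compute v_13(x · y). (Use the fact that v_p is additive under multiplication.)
v_13(154) = 0

v_p(x) = 0 (factor: 11 = 13^0 · 11); v_p(y) = 0 (factor: 14 = 13^0 · 14). Additivity: v_p(xy) = v_p(x) + v_p(y) = 0 + 0 = 0. (Direct check: xy = 154 = 13^0 · (154).)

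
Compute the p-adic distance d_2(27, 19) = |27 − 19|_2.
d_2(27, 19) = 1/8

Step 1 — x − y = 27 − 19 = 8. Step 2 — v_2(8) = 3 (factor: 8 = (2^3 · 1); the sign does not affect v_p). Step 3 — |x − y|_2 = 2^{-3} = 1/8.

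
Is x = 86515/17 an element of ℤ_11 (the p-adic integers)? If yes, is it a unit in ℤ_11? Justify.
x ∈ ℤ_11 but not a unit; v_11(x) = 3 > 0

ℤ_11 = {x ∈ ℚ_11 : v_11(x) ≥ 0} and ℤ_11^× = {x ∈ ℤ_11 : v_11(x) = 0}. Here v_11(86515/17) = v_11(num) − v_11(den) = 3; compare against these criteria.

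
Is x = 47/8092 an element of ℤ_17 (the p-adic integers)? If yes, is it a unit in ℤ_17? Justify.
x ∉ ℤ_17 (v_17(x) = -2 < 0)

ℤ_17 = {x ∈ ℚ_17 : v_17(x) ≥ 0} and ℤ_17^× = {x ∈ ℤ_17 : v_17(x) = 0}. Here v_17(47/8092) = v_17(num) − v_17(den) = -2; compare against these criteria.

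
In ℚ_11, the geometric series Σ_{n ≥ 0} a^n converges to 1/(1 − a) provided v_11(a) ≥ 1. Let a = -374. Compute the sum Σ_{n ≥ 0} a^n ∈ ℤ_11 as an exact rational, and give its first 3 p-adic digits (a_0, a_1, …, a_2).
Σ a^n = 1/(1 − a) = 1/375;  first 3 digits = (1, 10, 8)

v_11(a) = 1 ≥ 1, so the series converges in ℤ_11 to 1/(1 − a) = 1/(1 − (-374)) = 1/375. Expand this rational in ℤ_11: compute digits iteratively via d_i = x_i mod 11, x_{i+1} = (x_i − d_i)/11. The first 3 digits are (1, 10, 8).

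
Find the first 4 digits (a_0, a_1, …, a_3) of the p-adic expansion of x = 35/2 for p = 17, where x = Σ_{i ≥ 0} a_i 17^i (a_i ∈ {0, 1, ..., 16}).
(a_0, …, a_3) = (9, 9, 8, 8)

v_17(35/2) = 0 (numerator and denominator both coprime to 17), so x ∈ ℤ_17^×. Compute digits iteratively via a_i = x_i mod 17, x_{i+1} = (x_i − a_i)/17, with x_0 = x:
  x_0 = 35/2;  a_0 = 9;  x_1 = (x_0 − 9)/17 = 1/2
  x_1 = 1/2;  a_1 = 9;  x_2 = (x_1 − 9)/17 = -1/2
  x_2 = -1/2;  a_2 = 8;  x_3 = (x_2 − 8)/17 = -1/2
  x_3 = -1/2;  a_3 = 8;  x_4 = (x_3 − 8)/17 = -1/2
Digits: (9, 9, 8, 8).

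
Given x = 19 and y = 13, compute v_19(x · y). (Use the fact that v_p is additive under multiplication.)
v_19(247) = 1

v_p(x) = 1 (factor: 19 = 19^1 · 1); v_p(y) = 0 (factor: 13 = 19^0 · 13). Additivity: v_p(xy) = v_p(x) + v_p(y) = 1 + 0 = 1. (Direct check: xy = 247 = 19^1 · (13).)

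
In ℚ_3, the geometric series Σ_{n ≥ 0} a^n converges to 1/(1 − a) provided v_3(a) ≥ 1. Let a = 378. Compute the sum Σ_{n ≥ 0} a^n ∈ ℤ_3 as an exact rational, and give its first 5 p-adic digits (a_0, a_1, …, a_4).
Σ a^n = 1/(1 − a) = -1/377;  first 5 digits = (1, 0, 0, 2, 1)

v_3(a) = 3 ≥ 1, so the series converges in ℤ_3 to 1/(1 − a) = 1/(1 − 378) = -1/377. Expand this rational in ℤ_3: compute digits iteratively via d_i = x_i mod 3, x_{i+1} = (x_i − d_i)/3. The first 5 digits are (1, 0, 0, 2, 1).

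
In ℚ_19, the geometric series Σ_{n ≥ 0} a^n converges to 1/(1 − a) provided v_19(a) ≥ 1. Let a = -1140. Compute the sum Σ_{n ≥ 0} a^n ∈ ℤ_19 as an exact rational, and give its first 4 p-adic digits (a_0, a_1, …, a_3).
Σ a^n = 1/(1 − a) = 1/1141;  first 4 digits = (1, 16, 5, 10)

v_19(a) = 1 ≥ 1, so the series converges in ℤ_19 to 1/(1 − a) = 1/(1 − (-1140)) = 1/1141. Expand this rational in ℤ_19: compute digits iteratively via d_i = x_i mod 19, x_{i+1} = (x_i − d_i)/19. The first 4 digits are (1, 16, 5, 10).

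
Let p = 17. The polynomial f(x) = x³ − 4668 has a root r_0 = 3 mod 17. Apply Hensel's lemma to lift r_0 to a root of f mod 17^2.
r_1 = 207 (mod 289)

Hensel: r_{i+1} = r_i − f(r_i)/f′(r_i) mod 17^{i+2}, where f′(x) = 3x². Iterate:
  r_0 = 3 (mod 17)
  r_1 = 207 (mod 289)
Final: r = 207 with f(r) ≡ 0 mod 17^2.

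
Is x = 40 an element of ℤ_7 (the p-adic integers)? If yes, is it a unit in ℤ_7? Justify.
x ∈ ℤ_7^× (unit); v_7(x) = 0

ℤ_7 = {x ∈ ℚ_7 : v_7(x) ≥ 0} and ℤ_7^× = {x ∈ ℤ_7 : v_7(x) = 0}. Here v_7(40) = v_7(num) − v_7(den) = 0; compare against these criteria.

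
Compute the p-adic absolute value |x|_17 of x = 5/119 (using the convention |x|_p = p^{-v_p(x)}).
|5/119|_17 = 17

Step 1 — compute v_17(x) by factoring powers of 17 out of the numerator and denominator: v_17(5/119) = -1. Step 2 — apply |x|_p = p^{-v_p(x)} = 17^{1} = 17.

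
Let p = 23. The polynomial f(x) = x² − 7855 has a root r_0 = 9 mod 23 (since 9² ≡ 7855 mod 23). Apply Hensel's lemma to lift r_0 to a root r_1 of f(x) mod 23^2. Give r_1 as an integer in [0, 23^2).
r_1 = 147 (mod 529)

Hensel's recurrence: r_{i+1} = r_i − f(r_i)·(f′(r_i))^{-1} mod 23^{i+2}, with f′(x) = 2x. Iterate:
  r_0 = 9 (mod 23)
  r_1 = 147 (mod 529)
Final: r_1 = 147, and one checks f(r_1) ≡ 0 mod 23^2.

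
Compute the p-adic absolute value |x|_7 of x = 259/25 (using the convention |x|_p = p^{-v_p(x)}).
|259/25|_7 = 1/7

Step 1 — compute v_7(x) by factoring powers of 7 out of the numerator and denominator: v_7(259/25) = 1. Step 2 — apply |x|_p = p^{-v_p(x)} = 7^{-1} = 1/7.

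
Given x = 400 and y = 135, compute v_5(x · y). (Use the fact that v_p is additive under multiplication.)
v_5(54000) = 3

v_p(x) = 2 (factor: 400 = 5^2 · 16); v_p(y) = 1 (factor: 135 = 5^1 · 27). Additivity: v_p(xy) = v_p(x) + v_p(y) = 2 + 1 = 3. (Direct check: xy = 54000 = 5^3 · (432).)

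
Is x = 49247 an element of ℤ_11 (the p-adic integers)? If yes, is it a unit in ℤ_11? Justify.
x ∈ ℤ_11 but not a unit; v_11(x) = 3 > 0

ℤ_11 = {x ∈ ℚ_11 : v_11(x) ≥ 0} and ℤ_11^× = {x ∈ ℤ_11 : v_11(x) = 0}. Here v_11(49247) = v_11(num) − v_11(den) = 3; compare against these criteria.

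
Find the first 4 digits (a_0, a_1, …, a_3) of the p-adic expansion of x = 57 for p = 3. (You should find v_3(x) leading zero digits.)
(a_0, …, a_3) = (0, 1, 0, 2)

v_3(57) = 1, so a_0 = ... = a_0 = 0. Factor out: x = 3^1 · u with u = 19 a unit in ℤ_3. Expand u iteratively via a_{v+i} = u_i mod 3, u_{i+1} = (u_i − a_{v+i})/3:
  u_0 = 19;  a_1 = 1;  u_1 = (u_0 − 1)/3 = 6
  u_1 = 6;  a_2 = 0;  u_2 = (u_1 − 0)/3 = 2
  u_2 = 2;  a_3 = 2;  u_3 = (u_2 − 2)/3 = 0
Digits: (0, 1, 0, 2).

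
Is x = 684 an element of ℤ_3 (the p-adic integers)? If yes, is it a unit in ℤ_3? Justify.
x ∈ ℤ_3 but not a unit; v_3(x) = 2 > 0

ℤ_3 = {x ∈ ℚ_3 : v_3(x) ≥ 0} and ℤ_3^× = {x ∈ ℤ_3 : v_3(x) = 0}. Here v_3(684) = v_3(num) − v_3(den) = 2; compare against these criteria.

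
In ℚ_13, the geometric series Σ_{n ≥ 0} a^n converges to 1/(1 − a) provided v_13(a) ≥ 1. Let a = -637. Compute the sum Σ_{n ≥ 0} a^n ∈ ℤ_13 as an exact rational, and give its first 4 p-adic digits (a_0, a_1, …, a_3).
Σ a^n = 1/(1 − a) = 1/638;  first 4 digits = (1, 3, 5, 3)

v_13(a) = 1 ≥ 1, so the series converges in ℤ_13 to 1/(1 − a) = 1/(1 − (-637)) = 1/638. Expand this rational in ℤ_13: compute digits iteratively via d_i = x_i mod 13, x_{i+1} = (x_i − d_i)/13. The first 4 digits are (1, 3, 5, 3).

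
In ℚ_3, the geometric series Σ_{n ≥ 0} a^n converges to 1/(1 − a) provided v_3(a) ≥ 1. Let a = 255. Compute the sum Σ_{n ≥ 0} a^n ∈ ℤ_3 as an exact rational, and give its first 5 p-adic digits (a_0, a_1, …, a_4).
Σ a^n = 1/(1 − a) = -1/254;  first 5 digits = (1, 1, 2, 0, 0)

v_3(a) = 1 ≥ 1, so the series converges in ℤ_3 to 1/(1 − a) = 1/(1 − 255) = -1/254. Expand this rational in ℤ_3: compute digits iteratively via d_i = x_i mod 3, x_{i+1} = (x_i − d_i)/3. The first 5 digits are (1, 1, 2, 0, 0).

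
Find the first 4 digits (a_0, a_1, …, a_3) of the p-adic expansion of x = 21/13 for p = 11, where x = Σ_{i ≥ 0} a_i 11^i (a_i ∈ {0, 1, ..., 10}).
(a_0, …, a_3) = (5, 9, 0, 5)

v_11(21/13) = 0 (numerator and denominator both coprime to 11), so x ∈ ℤ_11^×. Compute digits iteratively via a_i = x_i mod 11, x_{i+1} = (x_i − a_i)/11, with x_0 = x:
  x_0 = 21/13;  a_0 = 5;  x_1 = (x_0 − 5)/11 = -4/13
  x_1 = -4/13;  a_1 = 9;  x_2 = (x_1 − 9)/11 = -11/13
  x_2 = -11/13;  a_2 = 0;  x_3 = (x_2 − 0)/11 = -1/13
  x_3 = -1/13;  a_3 = 5;  x_4 = (x_3 − 5)/11 = -6/13
Digits: (5, 9, 0, 5).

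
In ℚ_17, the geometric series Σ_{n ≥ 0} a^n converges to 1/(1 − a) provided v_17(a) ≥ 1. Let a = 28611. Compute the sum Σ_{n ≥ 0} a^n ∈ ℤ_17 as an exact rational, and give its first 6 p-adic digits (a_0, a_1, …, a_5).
Σ a^n = 1/(1 − a) = -1/28610;  first 6 digits = (1, 0, 14, 5, 9, 15)

v_17(a) = 2 ≥ 1, so the series converges in ℤ_17 to 1/(1 − a) = 1/(1 − 28611) = -1/28610. Expand this rational in ℤ_17: compute digits iteratively via d_i = x_i mod 17, x_{i+1} = (x_i − d_i)/17. The first 6 digits are (1, 0, 14, 5, 9, 15).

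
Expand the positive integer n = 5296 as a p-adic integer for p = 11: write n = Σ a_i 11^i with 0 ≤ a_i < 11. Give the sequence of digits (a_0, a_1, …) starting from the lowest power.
(a_0, a_1, …) = (5, 8, 10, 3)

Repeated division by 11 gives the digits low-to-high: 5296 = 5 + 8·11^1 + 10·11^2 + 3·11^3. Digit sequence: (5, 8, 10, 3).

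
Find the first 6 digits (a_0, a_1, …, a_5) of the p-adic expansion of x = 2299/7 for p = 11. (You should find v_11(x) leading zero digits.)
(a_0, …, a_5) = (0, 0, 9, 1, 3, 6)

v_11(2299/7) = 2, so a_0 = ... = a_1 = 0. Factor out: x = 11^2 · u with u = 19/7 a unit in ℤ_11. Expand u iteratively via a_{v+i} = u_i mod 11, u_{i+1} = (u_i − a_{v+i})/11:
  u_0 = 19/7;  a_2 = 9;  u_1 = (u_0 − 9)/11 = -4/7
  u_1 = -4/7;  a_3 = 1;  u_2 = (u_1 − 1)/11 = -1/7
  u_2 = -1/7;  a_4 = 3;  u_3 = (u_2 − 3)/11 = -2/7
  u_3 = -2/7;  a_5 = 6;  u_4 = (u_3 − 6)/11 = -4/7
Digits: (0, 0, 9, 1, 3, 6).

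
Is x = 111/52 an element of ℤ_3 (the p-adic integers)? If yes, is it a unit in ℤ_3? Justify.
x ∈ ℤ_3 but not a unit; v_3(x) = 1 > 0

ℤ_3 = {x ∈ ℚ_3 : v_3(x) ≥ 0} and ℤ_3^× = {x ∈ ℤ_3 : v_3(x) = 0}. Here v_3(111/52) = v_3(num) − v_3(den) = 1; compare against these criteria.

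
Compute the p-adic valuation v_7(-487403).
v_7(-487403) = 5

v_7(n) is the largest exponent k such that 7^k divides n. Factor out: -487403 = -7^5 · 29. (Sign doesn't affect v_p.) So v_7(-487403) = 5.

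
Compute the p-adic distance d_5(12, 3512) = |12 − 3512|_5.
d_5(12, 3512) = 1/125

Step 1 — x − y = 12 − 3512 = -3500. Step 2 — v_5(-3500) = 3 (factor: -3500 = −(5^3 · 28); the sign does not affect v_p). Step 3 — |x − y|_5 = 5^{-3} = 1/125.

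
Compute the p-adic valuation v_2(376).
v_2(376) = 3

v_2(n) is the largest exponent k such that 2^k divides n. Factor out: 376 = 2^3 · 47. (Sign doesn't affect v_p.) So v_2(376) = 3.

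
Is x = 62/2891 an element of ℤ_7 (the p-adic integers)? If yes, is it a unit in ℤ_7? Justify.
x ∉ ℤ_7 (v_7(x) = -2 < 0)

ℤ_7 = {x ∈ ℚ_7 : v_7(x) ≥ 0} and ℤ_7^× = {x ∈ ℤ_7 : v_7(x) = 0}. Here v_7(62/2891) = v_7(num) − v_7(den) = -2; compare against these criteria.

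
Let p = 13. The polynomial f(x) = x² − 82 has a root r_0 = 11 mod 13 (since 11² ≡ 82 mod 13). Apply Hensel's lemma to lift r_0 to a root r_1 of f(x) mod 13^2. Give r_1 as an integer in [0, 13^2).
r_1 = 63 (mod 169)

Hensel's recurrence: r_{i+1} = r_i − f(r_i)·(f′(r_i))^{-1} mod 13^{i+2}, with f′(x) = 2x. Iterate:
  r_0 = 11 (mod 13)
  r_1 = 63 (mod 169)
Final: r_1 = 63, and one checks f(r_1) ≡ 0 mod 13^2.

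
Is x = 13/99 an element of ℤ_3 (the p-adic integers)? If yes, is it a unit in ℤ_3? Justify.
x ∉ ℤ_3 (v_3(x) = -2 < 0)

ℤ_3 = {x ∈ ℚ_3 : v_3(x) ≥ 0} and ℤ_3^× = {x ∈ ℤ_3 : v_3(x) = 0}. Here v_3(13/99) = v_3(num) − v_3(den) = -2; compare against these criteria.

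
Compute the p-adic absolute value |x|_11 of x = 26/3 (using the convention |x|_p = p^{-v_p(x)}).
|26/3|_11 = 1

Step 1 — compute v_11(x) by factoring powers of 11 out of the numerator and denominator: v_11(26/3) = 0. Step 2 — apply |x|_p = p^{-v_p(x)} = 11^{0} = 1.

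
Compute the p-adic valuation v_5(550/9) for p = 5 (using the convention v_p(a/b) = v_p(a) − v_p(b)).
v_5(550/9) = 2

Factor powers of 5 from the numerator and denominator of the reduced fraction: 550 = 5^2 · 22 and 9 = 5^0 · 9. Apply v_p(a/b) = v_p(a) − v_p(b): v_5(550/9) = 2 − 0 = 2.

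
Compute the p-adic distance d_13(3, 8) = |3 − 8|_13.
d_13(3, 8) = 1

Step 1 — x − y = 3 − 8 = -5. Step 2 — v_13(-5) = 0 (factor: -5 = −(13^0 · 5); the sign does not affect v_p). Step 3 — |x − y|_13 = 13^{0} = 1.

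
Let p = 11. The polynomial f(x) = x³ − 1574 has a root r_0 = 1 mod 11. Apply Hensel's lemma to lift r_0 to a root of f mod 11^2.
r_1 = 1 (mod 121)

Hensel: r_{i+1} = r_i − f(r_i)/f′(r_i) mod 11^{i+2}, where f′(x) = 3x². Iterate:
  r_0 = 1 (mod 11)
  r_1 = 1 (mod 121)
Final: r = 1 with f(r) ≡ 0 mod 11^2.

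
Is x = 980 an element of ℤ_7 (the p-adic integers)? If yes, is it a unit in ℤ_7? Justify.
x ∈ ℤ_7 but not a unit; v_7(x) = 2 > 0

ℤ_7 = {x ∈ ℚ_7 : v_7(x) ≥ 0} and ℤ_7^× = {x ∈ ℤ_7 : v_7(x) = 0}. Here v_7(980) = v_7(num) − v_7(den) = 2; compare against these criteria.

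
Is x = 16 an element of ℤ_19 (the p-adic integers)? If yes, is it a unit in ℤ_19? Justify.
x ∈ ℤ_19^× (unit); v_19(x) = 0

ℤ_19 = {x ∈ ℚ_19 : v_19(x) ≥ 0} and ℤ_19^× = {x ∈ ℤ_19 : v_19(x) = 0}. Here v_19(16) = v_19(num) − v_19(den) = 0; compare against these criteria.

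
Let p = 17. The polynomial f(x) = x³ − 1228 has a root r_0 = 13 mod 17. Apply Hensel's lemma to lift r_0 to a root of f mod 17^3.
r_2 = 1492 (mod 4913)

Hensel: r_{i+1} = r_i − f(r_i)/f′(r_i) mod 17^{i+2}, where f′(x) = 3x². Iterate:
  r_0 = 13 (mod 17)
  r_1 = 47 (mod 289)
  r_2 = 1492 (mod 4913)
Final: r = 1492 with f(r) ≡ 0 mod 17^3.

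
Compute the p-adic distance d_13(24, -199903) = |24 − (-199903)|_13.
d_13(24, -199903) = 1/28561

Step 1 — x − y = 24 − (-199903) = 199927. Step 2 — v_13(199927) = 4 (factor: 199927 = (13^4 · 7); the sign does not affect v_p). Step 3 — |x − y|_13 = 13^{-4} = 1/28561.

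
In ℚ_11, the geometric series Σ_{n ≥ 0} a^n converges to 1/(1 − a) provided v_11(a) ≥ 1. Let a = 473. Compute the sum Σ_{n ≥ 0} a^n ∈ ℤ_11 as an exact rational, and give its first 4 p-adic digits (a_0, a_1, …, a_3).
Σ a^n = 1/(1 − a) = -1/472;  first 4 digits = (1, 10, 4, 2)

v_11(a) = 1 ≥ 1, so the series converges in ℤ_11 to 1/(1 − a) = 1/(1 − 473) = -1/472. Expand this rational in ℤ_11: compute digits iteratively via d_i = x_i mod 11, x_{i+1} = (x_i − d_i)/11. The first 4 digits are (1, 10, 4, 2).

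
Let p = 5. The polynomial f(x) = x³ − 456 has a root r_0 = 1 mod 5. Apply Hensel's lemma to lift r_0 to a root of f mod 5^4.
r_3 = 136 (mod 625)

Hensel: r_{i+1} = r_i − f(r_i)/f′(r_i) mod 5^{i+2}, where f′(x) = 3x². Iterate:
  r_0 = 1 (mod 5)
  r_1 = 11 (mod 25)
  r_2 = 11 (mod 125)
  r_3 = 136 (mod 625)
Final: r = 136 with f(r) ≡ 0 mod 5^4.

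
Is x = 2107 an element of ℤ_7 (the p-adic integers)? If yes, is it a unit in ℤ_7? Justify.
x ∈ ℤ_7 but not a unit; v_7(x) = 2 > 0

ℤ_7 = {x ∈ ℚ_7 : v_7(x) ≥ 0} and ℤ_7^× = {x ∈ ℤ_7 : v_7(x) = 0}. Here v_7(2107) = v_7(num) − v_7(den) = 2; compare against these criteria.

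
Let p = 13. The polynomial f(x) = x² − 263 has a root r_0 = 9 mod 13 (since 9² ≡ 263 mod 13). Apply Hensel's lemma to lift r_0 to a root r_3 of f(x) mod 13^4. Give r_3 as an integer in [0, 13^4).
r_3 = 9915 (mod 28561)

Hensel's recurrence: r_{i+1} = r_i − f(r_i)·(f′(r_i))^{-1} mod 13^{i+2}, with f′(x) = 2x. Iterate:
  r_0 = 9 (mod 13)
  r_1 = 113 (mod 169)
  r_2 = 1127 (mod 2197)
  r_3 = 9915 (mod 28561)
Final: r_3 = 9915, and one checks f(r_3) ≡ 0 mod 13^4.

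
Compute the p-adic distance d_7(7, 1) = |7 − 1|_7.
d_7(7, 1) = 1

Step 1 — x − y = 7 − 1 = 6. Step 2 — v_7(6) = 0 (factor: 6 = (7^0 · 6); the sign does not affect v_p). Step 3 — |x − y|_7 = 7^{0} = 1.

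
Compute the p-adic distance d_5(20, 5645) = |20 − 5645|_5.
d_5(20, 5645) = 1/625

Step 1 — x − y = 20 − 5645 = -5625. Step 2 — v_5(-5625) = 4 (factor: -5625 = −(5^4 · 9); the sign does not affect v_p). Step 3 — |x − y|_5 = 5^{-4} = 1/625.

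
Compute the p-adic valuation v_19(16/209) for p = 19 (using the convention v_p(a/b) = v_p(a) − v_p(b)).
v_19(16/209) = -1

Factor powers of 19 from the numerator and denominator of the reduced fraction: 16 = 19^0 · 16 and 209 = 19^1 · 11. Apply v_p(a/b) = v_p(a) − v_p(b): v_19(16/209) = 0 − 1 = -1.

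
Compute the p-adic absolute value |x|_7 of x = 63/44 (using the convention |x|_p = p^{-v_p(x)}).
|63/44|_7 = 1/7

Step 1 — compute v_7(x) by factoring powers of 7 out of the numerator and denominator: v_7(63/44) = 1. Step 2 — apply |x|_p = p^{-v_p(x)} = 7^{-1} = 1/7.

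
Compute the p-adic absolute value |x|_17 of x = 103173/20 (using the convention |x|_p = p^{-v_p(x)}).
|103173/20|_17 = 1/4913

Step 1 — compute v_17(x) by factoring powers of 17 out of the numerator and denominator: v_17(103173/20) = 3. Step 2 — apply |x|_p = p^{-v_p(x)} = 17^{-3} = 1/4913.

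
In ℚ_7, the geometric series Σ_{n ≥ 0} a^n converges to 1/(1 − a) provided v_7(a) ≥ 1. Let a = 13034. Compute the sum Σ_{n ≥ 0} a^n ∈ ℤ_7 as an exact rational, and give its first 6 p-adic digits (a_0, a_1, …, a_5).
Σ a^n = 1/(1 − a) = -1/13033;  first 6 digits = (1, 0, 0, 3, 5, 0)

v_7(a) = 3 ≥ 1, so the series converges in ℤ_7 to 1/(1 − a) = 1/(1 − 13034) = -1/13033. Expand this rational in ℤ_7: compute digits iteratively via d_i = x_i mod 7, x_{i+1} = (x_i − d_i)/7. The first 6 digits are (1, 0, 0, 3, 5, 0).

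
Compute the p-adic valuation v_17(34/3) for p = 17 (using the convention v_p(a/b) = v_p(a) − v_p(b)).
v_17(34/3) = 1

Factor powers of 17 from the numerator and denominator of the reduced fraction: 34 = 17^1 · 2 and 3 = 17^0 · 3. Apply v_p(a/b) = v_p(a) − v_p(b): v_17(34/3) = 1 − 0 = 1.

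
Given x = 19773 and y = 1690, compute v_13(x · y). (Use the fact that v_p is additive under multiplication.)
v_13(33416370) = 5

v_p(x) = 3 (factor: 19773 = 13^3 · 9); v_p(y) = 2 (factor: 1690 = 13^2 · 10). Additivity: v_p(xy) = v_p(x) + v_p(y) = 3 + 2 = 5. (Direct check: xy = 33416370 = 13^5 · (90).)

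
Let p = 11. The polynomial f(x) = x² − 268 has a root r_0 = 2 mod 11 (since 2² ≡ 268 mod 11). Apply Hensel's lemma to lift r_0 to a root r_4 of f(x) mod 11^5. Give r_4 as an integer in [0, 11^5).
r_4 = 122762 (mod 161051)

Hensel's recurrence: r_{i+1} = r_i − f(r_i)·(f′(r_i))^{-1} mod 11^{i+2}, with f′(x) = 2x. Iterate:
  r_0 = 2 (mod 11)
  r_1 = 68 (mod 121)
  r_2 = 310 (mod 1331)
  r_3 = 5634 (mod 14641)
  r_4 = 122762 (mod 161051)
Final: r_4 = 122762, and one checks f(r_4) ≡ 0 mod 11^5.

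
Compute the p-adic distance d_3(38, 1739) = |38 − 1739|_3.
d_3(38, 1739) = 1/243

Step 1 — x − y = 38 − 1739 = -1701. Step 2 — v_3(-1701) = 5 (factor: -1701 = −(3^5 · 7); the sign does not affect v_p). Step 3 — |x − y|_3 = 3^{-5} = 1/243.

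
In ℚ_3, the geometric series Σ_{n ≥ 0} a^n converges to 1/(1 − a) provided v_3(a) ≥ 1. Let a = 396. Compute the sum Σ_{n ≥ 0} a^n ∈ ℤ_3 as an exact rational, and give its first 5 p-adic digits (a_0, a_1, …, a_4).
Σ a^n = 1/(1 − a) = -1/395;  first 5 digits = (1, 0, 2, 2, 2)

v_3(a) = 2 ≥ 1, so the series converges in ℤ_3 to 1/(1 − a) = 1/(1 − 396) = -1/395. Expand this rational in ℤ_3: compute digits iteratively via d_i = x_i mod 3, x_{i+1} = (x_i − d_i)/3. The first 5 digits are (1, 0, 2, 2, 2).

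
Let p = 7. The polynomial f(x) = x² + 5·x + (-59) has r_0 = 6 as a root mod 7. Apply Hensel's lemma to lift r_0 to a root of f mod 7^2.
r_1 = 20 (mod 49)

Hensel: r_{i+1} = r_i − f(r_i)·(f′(r_i))^{-1} mod 7^{i+2}, f′(x) = 2x + 5. Iterate:
  r_0 = 6 (mod 7)
  r_1 = 20 (mod 49)
Final: r = 20 satisfies f(r) ≡ 0 mod 7^2.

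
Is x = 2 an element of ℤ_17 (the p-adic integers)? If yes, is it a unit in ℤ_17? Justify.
x ∈ ℤ_17^× (unit); v_17(x) = 0

ℤ_17 = {x ∈ ℚ_17 : v_17(x) ≥ 0} and ℤ_17^× = {x ∈ ℤ_17 : v_17(x) = 0}. Here v_17(2) = v_17(num) − v_17(den) = 0; compare against these criteria.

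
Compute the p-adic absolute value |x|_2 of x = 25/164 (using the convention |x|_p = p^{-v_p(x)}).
|25/164|_2 = 4

Step 1 — compute v_2(x) by factoring powers of 2 out of the numerator and denominator: v_2(25/164) = -2. Step 2 — apply |x|_p = p^{-v_p(x)} = 2^{2} = 4.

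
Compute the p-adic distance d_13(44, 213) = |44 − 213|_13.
d_13(44, 213) = 1/169

Step 1 — x − y = 44 − 213 = -169. Step 2 — v_13(-169) = 2 (factor: -169 = −(13^2 · 1); the sign does not affect v_p). Step 3 — |x − y|_13 = 13^{-2} = 1/169.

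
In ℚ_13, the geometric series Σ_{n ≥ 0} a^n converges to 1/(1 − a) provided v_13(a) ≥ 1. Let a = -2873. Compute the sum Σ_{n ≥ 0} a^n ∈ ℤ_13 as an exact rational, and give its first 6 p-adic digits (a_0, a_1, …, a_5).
Σ a^n = 1/(1 − a) = 1/2874;  first 6 digits = (1, 0, 9, 11, 2, 9)

v_13(a) = 2 ≥ 1, so the series converges in ℤ_13 to 1/(1 − a) = 1/(1 − (-2873)) = 1/2874. Expand this rational in ℤ_13: compute digits iteratively via d_i = x_i mod 13, x_{i+1} = (x_i − d_i)/13. The first 6 digits are (1, 0, 9, 11, 2, 9).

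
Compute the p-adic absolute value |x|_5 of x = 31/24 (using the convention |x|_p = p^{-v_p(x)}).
|31/24|_5 = 1

Step 1 — compute v_5(x) by factoring powers of 5 out of the numerator and denominator: v_5(31/24) = 0. Step 2 — apply |x|_p = p^{-v_p(x)} = 5^{0} = 1.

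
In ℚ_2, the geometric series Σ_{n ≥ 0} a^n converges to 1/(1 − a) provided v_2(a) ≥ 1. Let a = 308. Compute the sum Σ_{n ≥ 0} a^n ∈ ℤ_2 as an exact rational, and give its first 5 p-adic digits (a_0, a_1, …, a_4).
Σ a^n = 1/(1 − a) = -1/307;  first 5 digits = (1, 0, 1, 0, 0)

v_2(a) = 2 ≥ 1, so the series converges in ℤ_2 to 1/(1 − a) = 1/(1 − 308) = -1/307. Expand this rational in ℤ_2: compute digits iteratively via d_i = x_i mod 2, x_{i+1} = (x_i − d_i)/2. The first 5 digits are (1, 0, 1, 0, 0).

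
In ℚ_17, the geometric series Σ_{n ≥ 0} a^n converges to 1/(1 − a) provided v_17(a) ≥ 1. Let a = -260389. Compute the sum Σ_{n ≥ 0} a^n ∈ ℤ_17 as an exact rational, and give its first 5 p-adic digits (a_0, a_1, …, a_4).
Σ a^n = 1/(1 − a) = 1/260390;  first 5 digits = (1, 0, 0, 15, 13)

v_17(a) = 3 ≥ 1, so the series converges in ℤ_17 to 1/(1 − a) = 1/(1 − (-260389)) = 1/260390. Expand this rational in ℤ_17: compute digits iteratively via d_i = x_i mod 17, x_{i+1} = (x_i − d_i)/17. The first 5 digits are (1, 0, 0, 15, 13).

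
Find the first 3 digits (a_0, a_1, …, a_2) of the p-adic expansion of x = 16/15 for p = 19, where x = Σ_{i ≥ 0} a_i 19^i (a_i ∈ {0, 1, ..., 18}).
(a_0, …, a_2) = (15, 17, 13)

v_19(16/15) = 0 (numerator and denominator both coprime to 19), so x ∈ ℤ_19^×. Compute digits iteratively via a_i = x_i mod 19, x_{i+1} = (x_i − a_i)/19, with x_0 = x:
  x_0 = 16/15;  a_0 = 15;  x_1 = (x_0 − 15)/19 = -11/15
  x_1 = -11/15;  a_1 = 17;  x_2 = (x_1 − 17)/19 = -14/15
  x_2 = -14/15;  a_2 = 13;  x_3 = (x_2 − 13)/19 = -11/15
Digits: (15, 17, 13).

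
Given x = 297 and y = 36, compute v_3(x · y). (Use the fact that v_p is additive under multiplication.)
v_3(10692) = 5

v_p(x) = 3 (factor: 297 = 3^3 · 11); v_p(y) = 2 (factor: 36 = 3^2 · 4). Additivity: v_p(xy) = v_p(x) + v_p(y) = 3 + 2 = 5. (Direct check: xy = 10692 = 3^5 · (44).)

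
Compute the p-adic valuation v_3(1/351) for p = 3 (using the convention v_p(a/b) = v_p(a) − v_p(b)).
v_3(1/351) = -3

Factor powers of 3 from the numerator and denominator of the reduced fraction: 1 = 3^0 · 1 and 351 = 3^3 · 13. Apply v_p(a/b) = v_p(a) − v_p(b): v_3(1/351) = 0 − 3 = -3.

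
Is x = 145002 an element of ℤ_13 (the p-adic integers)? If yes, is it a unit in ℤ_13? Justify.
x ∈ ℤ_13 but not a unit; v_13(x) = 3 > 0

ℤ_13 = {x ∈ ℚ_13 : v_13(x) ≥ 0} and ℤ_13^× = {x ∈ ℤ_13 : v_13(x) = 0}. Here v_13(145002) = v_13(num) − v_13(den) = 3; compare against these criteria.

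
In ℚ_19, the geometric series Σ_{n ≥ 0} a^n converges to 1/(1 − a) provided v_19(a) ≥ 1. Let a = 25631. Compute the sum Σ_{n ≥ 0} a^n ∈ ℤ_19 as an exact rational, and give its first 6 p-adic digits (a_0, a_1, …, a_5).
Σ a^n = 1/(1 − a) = -1/25630;  first 6 digits = (1, 0, 14, 3, 6, 18)

v_19(a) = 2 ≥ 1, so the series converges in ℤ_19 to 1/(1 − a) = 1/(1 − 25631) = -1/25630. Expand this rational in ℤ_19: compute digits iteratively via d_i = x_i mod 19, x_{i+1} = (x_i − d_i)/19. The first 6 digits are (1, 0, 14, 3, 6, 18).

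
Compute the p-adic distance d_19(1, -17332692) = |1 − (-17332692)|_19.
d_19(1, -17332692) = 1/2476099

Step 1 — x − y = 1 − (-17332692) = 17332693. Step 2 — v_19(17332693) = 5 (factor: 17332693 = (19^5 · 7); the sign does not affect v_p). Step 3 — |x − y|_19 = 19^{-5} = 1/2476099.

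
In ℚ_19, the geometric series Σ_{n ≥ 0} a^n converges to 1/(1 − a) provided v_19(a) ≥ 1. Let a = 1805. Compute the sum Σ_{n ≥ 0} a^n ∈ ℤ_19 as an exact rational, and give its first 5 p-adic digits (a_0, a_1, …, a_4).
Σ a^n = 1/(1 − a) = -1/1804;  first 5 digits = (1, 0, 5, 0, 6)

v_19(a) = 2 ≥ 1, so the series converges in ℤ_19 to 1/(1 − a) = 1/(1 − 1805) = -1/1804. Expand this rational in ℤ_19: compute digits iteratively via d_i = x_i mod 19, x_{i+1} = (x_i − d_i)/19. The first 5 digits are (1, 0, 5, 0, 6).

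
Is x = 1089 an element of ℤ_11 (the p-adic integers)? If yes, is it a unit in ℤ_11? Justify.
x ∈ ℤ_11 but not a unit; v_11(x) = 2 > 0

ℤ_11 = {x ∈ ℚ_11 : v_11(x) ≥ 0} and ℤ_11^× = {x ∈ ℤ_11 : v_11(x) = 0}. Here v_11(1089) = v_11(num) − v_11(den) = 2; compare against these criteria.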